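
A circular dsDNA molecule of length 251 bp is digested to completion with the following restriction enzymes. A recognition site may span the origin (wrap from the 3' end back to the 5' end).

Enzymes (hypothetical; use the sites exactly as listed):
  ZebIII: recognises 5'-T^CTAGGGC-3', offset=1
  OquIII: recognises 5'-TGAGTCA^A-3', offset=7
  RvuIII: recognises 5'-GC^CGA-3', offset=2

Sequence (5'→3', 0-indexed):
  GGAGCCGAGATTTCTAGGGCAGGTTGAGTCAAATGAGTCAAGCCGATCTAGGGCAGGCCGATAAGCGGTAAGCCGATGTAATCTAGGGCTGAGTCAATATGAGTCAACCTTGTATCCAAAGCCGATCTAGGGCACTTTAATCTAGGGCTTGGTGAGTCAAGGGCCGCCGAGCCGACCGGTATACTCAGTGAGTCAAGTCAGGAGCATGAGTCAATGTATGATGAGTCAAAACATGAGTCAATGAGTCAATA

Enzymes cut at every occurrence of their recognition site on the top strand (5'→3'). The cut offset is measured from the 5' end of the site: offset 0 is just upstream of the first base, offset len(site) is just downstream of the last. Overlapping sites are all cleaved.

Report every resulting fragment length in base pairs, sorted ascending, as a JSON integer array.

[3,4,4,5,8,8,8,8,9,9,10,11,12,14,15,15,15,16,18,18,18,23]

Scan for sites:
  ZebIII TCTAGGGC/1: at [12, 46, 81, 125, 140] ⇒ [13, 47, 82, 126, 141]
  OquIII TGAGTCAA/7: at [24, 33, 89, 99, 152, 188, 206, 221, 233, 241] ⇒ [31, 40, 96, 106, 159, 195, 213, 228, 240, 248]
  RvuIII GCCGA/2: at [3, 41, 56, 71, 120, 165, 170] ⇒ [5, 43, 58, 73, 122, 167, 172]

Pooled cuts: [5, 13, 31, 40, 43, 47, 58, 73, 82, 96, 106, 122, 126, 141, 159, 167, 172, 195, 213, 228, 240, 248]

Fragment lengths:
  5→13: 8 bp
  13→31: 18 bp
  31→40: 9 bp
  40→43: 3 bp
  43→47: 4 bp
  47→58: 11 bp
  58→73: 15 bp
  73→82: 9 bp
  82→96: 14 bp
  96→106: 10 bp
  106→122: 16 bp
  122→126: 4 bp
  126→141: 15 bp
  141→159: 18 bp
  159→167: 8 bp
  167→172: 5 bp
  172→195: 23 bp
  195→213: 18 bp
  213→228: 15 bp
  228→240: 12 bp
  240→248: 8 bp
  248→5 (wrap): 251-248+5 = 8 bp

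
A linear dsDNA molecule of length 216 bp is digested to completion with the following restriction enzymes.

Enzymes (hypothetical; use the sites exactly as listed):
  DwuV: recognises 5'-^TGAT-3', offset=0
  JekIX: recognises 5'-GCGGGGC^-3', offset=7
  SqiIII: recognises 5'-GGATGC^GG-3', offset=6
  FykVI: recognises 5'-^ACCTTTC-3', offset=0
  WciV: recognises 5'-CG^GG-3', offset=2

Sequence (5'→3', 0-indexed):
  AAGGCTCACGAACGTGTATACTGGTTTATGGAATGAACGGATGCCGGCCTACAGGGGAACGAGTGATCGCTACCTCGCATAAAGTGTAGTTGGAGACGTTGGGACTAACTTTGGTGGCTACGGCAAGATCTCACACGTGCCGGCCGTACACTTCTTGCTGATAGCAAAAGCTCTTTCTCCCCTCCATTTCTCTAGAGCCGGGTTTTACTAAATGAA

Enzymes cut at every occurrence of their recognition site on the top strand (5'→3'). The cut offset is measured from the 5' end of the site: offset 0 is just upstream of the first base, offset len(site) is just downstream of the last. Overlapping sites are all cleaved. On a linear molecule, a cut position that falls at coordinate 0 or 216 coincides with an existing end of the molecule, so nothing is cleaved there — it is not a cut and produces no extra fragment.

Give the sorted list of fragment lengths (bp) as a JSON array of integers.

[16,42,63,95]

Scan for sites:
  DwuV (TGAT, off=0): starts [63, 158] → cuts [63, 158]
  JekIX (GCGGGGC, off=7): no sites
  SqiIII (GGATGCGG, off=6): no sites
  FykVI (ACCTTTC, off=0): no sites
  WciV (CGGG, off=2): starts [198] → cuts [200]

All cut coordinates (distinct, sorted): [63, 158, 200]

Fragment lengths:
  [0,63): 63 bp
  [63,158): 95 bp
  [158,200): 42 bp
  [200,216): 16 bp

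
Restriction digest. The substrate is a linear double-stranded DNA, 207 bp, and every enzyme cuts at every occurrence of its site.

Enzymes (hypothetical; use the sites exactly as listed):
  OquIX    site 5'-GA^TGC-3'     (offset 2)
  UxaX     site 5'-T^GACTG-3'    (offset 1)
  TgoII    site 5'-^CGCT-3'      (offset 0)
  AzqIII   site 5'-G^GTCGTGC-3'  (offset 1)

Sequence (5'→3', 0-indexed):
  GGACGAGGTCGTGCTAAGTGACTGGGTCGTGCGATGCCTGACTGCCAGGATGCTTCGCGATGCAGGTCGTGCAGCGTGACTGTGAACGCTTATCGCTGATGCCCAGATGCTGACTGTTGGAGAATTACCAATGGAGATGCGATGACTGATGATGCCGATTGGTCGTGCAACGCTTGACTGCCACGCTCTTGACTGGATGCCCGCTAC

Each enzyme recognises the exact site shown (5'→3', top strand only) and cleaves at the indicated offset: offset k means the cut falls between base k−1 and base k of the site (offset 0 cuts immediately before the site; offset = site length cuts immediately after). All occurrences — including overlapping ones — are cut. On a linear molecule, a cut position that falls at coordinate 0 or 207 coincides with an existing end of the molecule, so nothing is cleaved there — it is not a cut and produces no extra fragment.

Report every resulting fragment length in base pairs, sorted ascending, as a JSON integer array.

Site scan:
  OquIX GATGC/2: at [32, 48, 58, 97, 105, 135, 150, 195] ⇒ [34, 50, 60, 99, 107, 137, 152, 197]
  UxaX TGACTG/1: at [18, 38, 76, 110, 142, 174, 189] ⇒ [19, 39, 77, 111, 143, 175, 190]
  TgoII CGCT/0: at [86, 93, 170, 183, 201] ⇒ [86, 93, 170, 183, 201]
  AzqIII GGTCGTGC/1: at [6, 24, 64, 160] ⇒ [7, 25, 65, 161]

All cut coordinates (distinct, sorted): [7, 19, 25, 34, 39, 50, 60, 65, 77, 86, 93, 99, 107, 111, 137, 143, 152, 161, 170, 175, 183, 190, 197, 201]

Fragment lengths:
  [0,7): 7 bp
  [7,19): 12 bp
  [19,25): 6 bp
  [25,34): 9 bp
  [34,39): 5 bp
  [39,50): 11 bp
  [50,60): 10 bp
  [60,65): 5 bp
  [65,77): 12 bp
  [77,86): 9 bp
  [86,93): 7 bp
  [93,99): 6 bp
  [99,107): 8 bp
  [107,111): 4 bp
  [111,137): 26 bp
  [137,143): 6 bp
  [143,152): 9 bp
  [152,161): 9 bp
  [161,170): 9 bp
  [170,175): 5 bp
  [175,183): 8 bp
  [183,190): 7 bp
  [190,197): 7 bp
  [197,201): 4 bp
  [201,207): 6 bp

[4,4,5,5,5,6,6,6,6,7,7,7,7,8,8,9,9,9,9,9,10,11,12,12,26]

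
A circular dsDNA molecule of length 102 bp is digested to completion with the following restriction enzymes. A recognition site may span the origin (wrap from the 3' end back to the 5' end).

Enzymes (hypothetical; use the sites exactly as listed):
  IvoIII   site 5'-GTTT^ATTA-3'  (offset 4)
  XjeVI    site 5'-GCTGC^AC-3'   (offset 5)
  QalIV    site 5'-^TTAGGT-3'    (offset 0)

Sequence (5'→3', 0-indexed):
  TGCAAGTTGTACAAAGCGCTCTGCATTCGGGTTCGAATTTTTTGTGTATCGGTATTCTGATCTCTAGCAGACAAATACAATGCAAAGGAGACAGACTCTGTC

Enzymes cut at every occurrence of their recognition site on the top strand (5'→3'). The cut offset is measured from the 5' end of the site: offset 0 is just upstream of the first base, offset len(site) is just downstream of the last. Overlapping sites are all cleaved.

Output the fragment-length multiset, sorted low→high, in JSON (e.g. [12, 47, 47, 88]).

Site scan:
  IvoIII (GTTTATTA, off=4): no sites
  XjeVI (GCTGCAC, off=5): no sites
  QalIV (TTAGGT, off=0): no sites

All cut coordinates (distinct, sorted): ∅

Fragments:
  no cuts → one circular fragment of 102 bp

[102]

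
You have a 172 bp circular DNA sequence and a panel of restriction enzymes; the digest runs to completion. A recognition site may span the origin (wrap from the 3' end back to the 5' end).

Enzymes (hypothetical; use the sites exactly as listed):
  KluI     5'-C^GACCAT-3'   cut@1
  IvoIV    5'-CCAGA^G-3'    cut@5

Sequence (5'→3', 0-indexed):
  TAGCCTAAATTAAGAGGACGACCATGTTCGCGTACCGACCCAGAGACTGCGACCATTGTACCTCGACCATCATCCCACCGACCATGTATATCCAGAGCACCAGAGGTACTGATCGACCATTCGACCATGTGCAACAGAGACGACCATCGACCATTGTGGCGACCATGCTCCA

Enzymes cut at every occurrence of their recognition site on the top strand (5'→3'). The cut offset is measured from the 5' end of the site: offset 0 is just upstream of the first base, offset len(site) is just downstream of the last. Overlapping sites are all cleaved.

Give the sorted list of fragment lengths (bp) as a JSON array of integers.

[6,7,8,8,10,12,14,15,17,19,25,31]

Scan for sites:
  KluI CGACCAT/1: at [18, 49, 63, 78, 113, 121, 140, 147, 159] ⇒ [19, 50, 64, 79, 114, 122, 141, 148, 160]
  IvoIV CCAGAG/5: at [39, 91, 99] ⇒ [44, 96, 104]

All cut coordinates (distinct, sorted): [19, 44, 50, 64, 79, 96, 104, 114, 122, 141, 148, 160]

Fragments:
  19→44: 25 bp
  44→50: 6 bp
  50→64: 14 bp
  64→79: 15 bp
  79→96: 17 bp
  96→104: 8 bp
  104→114: 10 bp
  114→122: 8 bp
  122→141: 19 bp
  141→148: 7 bp
  148→160: 12 bp
  160→19 (wrap): 172-160+19 = 31 bp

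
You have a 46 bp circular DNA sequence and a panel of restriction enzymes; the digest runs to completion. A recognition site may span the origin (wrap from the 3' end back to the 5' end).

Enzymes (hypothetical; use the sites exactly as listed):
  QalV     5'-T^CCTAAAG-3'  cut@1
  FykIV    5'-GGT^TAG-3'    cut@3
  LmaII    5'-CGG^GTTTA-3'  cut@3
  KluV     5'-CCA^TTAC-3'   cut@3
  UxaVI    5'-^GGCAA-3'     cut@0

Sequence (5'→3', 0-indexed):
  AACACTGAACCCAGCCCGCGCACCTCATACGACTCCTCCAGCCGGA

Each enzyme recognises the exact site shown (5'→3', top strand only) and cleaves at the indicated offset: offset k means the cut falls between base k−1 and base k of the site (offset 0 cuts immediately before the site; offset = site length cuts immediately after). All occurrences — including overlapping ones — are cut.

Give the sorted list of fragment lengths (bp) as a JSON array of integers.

Site scan:
  QalV (TCCTAAAG, off=1): no sites
  FykIV (GGTTAG, off=3): no sites
  LmaII (CGGGTTTA, off=3): no sites
  KluV (CCATTAC, off=3): no sites
  UxaVI (GGCAA, off=0): no sites

All cut coordinates (distinct, sorted): ∅

Fragment lengths:
  no cuts → one circular fragment of 46 bp

[46]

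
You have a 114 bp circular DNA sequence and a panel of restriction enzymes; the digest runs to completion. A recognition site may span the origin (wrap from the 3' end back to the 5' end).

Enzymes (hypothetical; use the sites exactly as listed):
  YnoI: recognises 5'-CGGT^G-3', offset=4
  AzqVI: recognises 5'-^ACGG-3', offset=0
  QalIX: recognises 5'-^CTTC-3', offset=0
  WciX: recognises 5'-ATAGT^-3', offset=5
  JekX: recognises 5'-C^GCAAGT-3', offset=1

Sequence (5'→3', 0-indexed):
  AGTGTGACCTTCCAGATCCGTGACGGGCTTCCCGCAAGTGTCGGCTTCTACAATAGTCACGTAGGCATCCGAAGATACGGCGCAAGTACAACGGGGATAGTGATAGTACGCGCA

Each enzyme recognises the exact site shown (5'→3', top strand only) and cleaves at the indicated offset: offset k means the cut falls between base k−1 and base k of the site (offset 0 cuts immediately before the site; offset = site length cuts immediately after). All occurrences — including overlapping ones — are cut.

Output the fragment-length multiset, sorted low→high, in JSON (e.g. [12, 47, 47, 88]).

[4,5,5,6,6,9,11,11,11,13,14,19]

Site scan:
  YnoI (CGGTG, off=4): no sites
  AzqVI (ACGG, off=0): starts [22, 76, 90] → cuts [22, 76, 90]
  QalIX (CTTC, off=0): starts [8, 27, 44] → cuts [8, 27, 44]
  WciX (ATAGT, off=5): starts [52, 96, 102] → cuts [57, 101, 107]
  JekX (CGCAAGT, off=1): starts [32, 80, 110] → cuts [33, 81, 111]

Pooled cuts: [8, 22, 27, 33, 44, 57, 76, 81, 90, 101, 107, 111]

Fragment lengths:
  8→22: 14 bp
  22→27: 5 bp
  27→33: 6 bp
  33→44: 11 bp
  44→57: 13 bp
  57→76: 19 bp
  76→81: 5 bp
  81→90: 9 bp
  90→101: 11 bp
  101→107: 6 bp
  107→111: 4 bp
  111→8 (wrap): 114-111+8 = 11 bp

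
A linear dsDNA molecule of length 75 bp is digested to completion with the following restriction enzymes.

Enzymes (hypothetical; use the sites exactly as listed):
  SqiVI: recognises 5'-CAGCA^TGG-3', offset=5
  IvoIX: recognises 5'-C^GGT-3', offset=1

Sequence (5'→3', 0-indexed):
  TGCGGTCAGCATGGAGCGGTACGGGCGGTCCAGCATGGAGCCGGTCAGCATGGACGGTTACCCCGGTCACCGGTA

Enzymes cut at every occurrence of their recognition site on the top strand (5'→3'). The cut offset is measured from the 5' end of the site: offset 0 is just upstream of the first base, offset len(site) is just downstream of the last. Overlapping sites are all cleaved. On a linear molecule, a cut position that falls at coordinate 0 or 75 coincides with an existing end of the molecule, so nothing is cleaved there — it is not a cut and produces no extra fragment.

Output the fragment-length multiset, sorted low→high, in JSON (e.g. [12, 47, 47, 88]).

[3,4,5,6,7,7,8,8,9,9,9]

Per-enzyme occurrences:
  SqiVI (CAGCATGG, off=5): starts [6, 30, 45] → cuts [11, 35, 50]
  IvoIX (CGGT, off=1): starts [2, 16, 25, 41, 54, 63, 70] → cuts [3, 17, 26, 42, 55, 64, 71]

Pooled cuts: [3, 11, 17, 26, 35, 42, 50, 55, 64, 71]

Fragment lengths:
  [0,3): 3 bp
  [3,11): 8 bp
  [11,17): 6 bp
  [17,26): 9 bp
  [26,35): 9 bp
  [35,42): 7 bp
  [42,50): 8 bp
  [50,55): 5 bp
  [55,64): 9 bp
  [64,71): 7 bp
  [71,75): 4 bp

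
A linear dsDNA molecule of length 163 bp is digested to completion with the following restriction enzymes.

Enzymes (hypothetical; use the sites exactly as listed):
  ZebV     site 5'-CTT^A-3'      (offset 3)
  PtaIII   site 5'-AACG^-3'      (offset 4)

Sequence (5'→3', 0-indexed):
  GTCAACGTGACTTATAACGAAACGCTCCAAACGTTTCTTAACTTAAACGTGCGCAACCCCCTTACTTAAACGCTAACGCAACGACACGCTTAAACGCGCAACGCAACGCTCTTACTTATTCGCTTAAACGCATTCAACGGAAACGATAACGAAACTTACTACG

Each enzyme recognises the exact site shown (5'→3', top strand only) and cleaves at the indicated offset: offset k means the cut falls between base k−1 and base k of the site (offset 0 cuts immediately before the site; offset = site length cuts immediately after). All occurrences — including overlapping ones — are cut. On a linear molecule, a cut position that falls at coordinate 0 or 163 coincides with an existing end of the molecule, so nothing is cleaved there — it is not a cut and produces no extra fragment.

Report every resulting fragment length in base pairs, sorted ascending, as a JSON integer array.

[4,4,5,5,5,5,5,5,5,5,5,6,6,6,6,6,6,6,6,7,7,8,8,9,9,14]

Site scan:
  ZebV (CTTA, off=3): starts [10, 36, 41, 60, 64, 88, 110, 114, 122, 154] → cuts [13, 39, 44, 63, 67, 91, 113, 117, 125, 157]
  PtaIII (AACG, off=4): starts [3, 15, 20, 29, 45, 68, 74, 79, 92, 99, 104, 126, 135, 141, 147] → cuts [7, 19, 24, 33, 49, 72, 78, 83, 96, 103, 108, 130, 139, 145, 151]

Pooled cuts: [7, 13, 19, 24, 33, 39, 44, 49, 63, 67, 72, 78, 83, 91, 96, 103, 108, 113, 117, 125, 130, 139, 145, 151, 157]

Fragments:
  [0,7): 7 bp
  [7,13): 6 bp
  [13,19): 6 bp
  [19,24): 5 bp
  [24,33): 9 bp
  [33,39): 6 bp
  [39,44): 5 bp
  [44,49): 5 bp
  [49,63): 14 bp
  [63,67): 4 bp
  [67,72): 5 bp
  [72,78): 6 bp
  [78,83): 5 bp
  [83,91): 8 bp
  [91,96): 5 bp
  [96,103): 7 bp
  [103,108): 5 bp
  [108,113): 5 bp
  [113,117): 4 bp
  [117,125): 8 bp
  [125,130): 5 bp
  [130,139): 9 bp
  [139,145): 6 bp
  [145,151): 6 bp
  [151,157): 6 bp
  [157,163): 6 bp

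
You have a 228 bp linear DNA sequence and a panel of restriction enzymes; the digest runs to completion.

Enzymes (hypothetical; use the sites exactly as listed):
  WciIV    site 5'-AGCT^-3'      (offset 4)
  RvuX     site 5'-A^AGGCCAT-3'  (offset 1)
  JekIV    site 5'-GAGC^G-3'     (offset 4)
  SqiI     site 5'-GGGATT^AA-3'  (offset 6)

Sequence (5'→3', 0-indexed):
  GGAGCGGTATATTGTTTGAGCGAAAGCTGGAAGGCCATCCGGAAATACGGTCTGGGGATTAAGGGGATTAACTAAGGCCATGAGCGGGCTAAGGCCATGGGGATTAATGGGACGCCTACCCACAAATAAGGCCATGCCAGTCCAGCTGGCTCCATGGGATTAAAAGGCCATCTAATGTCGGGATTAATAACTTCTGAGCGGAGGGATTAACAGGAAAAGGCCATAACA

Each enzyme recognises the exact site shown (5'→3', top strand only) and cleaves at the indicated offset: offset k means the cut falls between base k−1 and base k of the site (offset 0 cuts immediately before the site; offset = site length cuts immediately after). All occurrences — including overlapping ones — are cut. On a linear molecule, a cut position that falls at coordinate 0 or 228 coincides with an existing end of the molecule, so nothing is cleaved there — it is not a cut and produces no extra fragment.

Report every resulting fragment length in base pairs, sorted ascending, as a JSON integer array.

Per-enzyme occurrences:
  WciIV AGCT/4: at [24, 143] ⇒ [28, 147]
  RvuX AAGGCCAT/1: at [30, 73, 90, 127, 163, 216] ⇒ [31, 74, 91, 128, 164, 217]
  JekIV GAGCG/4: at [1, 17, 81, 195] ⇒ [5, 21, 85, 199]
  SqiI GGGATTAA/6: at [54, 63, 99, 155, 179, 202] ⇒ [60, 69, 105, 161, 185, 208]

Pooled cuts: [5, 21, 28, 31, 60, 69, 74, 85, 91, 105, 128, 147, 161, 164, 185, 199, 208, 217]

Fragment lengths:
  [0,5): 5 bp
  [5,21): 16 bp
  [21,28): 7 bp
  [28,31): 3 bp
  [31,60): 29 bp
  [60,69): 9 bp
  [69,74): 5 bp
  [74,85): 11 bp
  [85,91): 6 bp
  [91,105): 14 bp
  [105,128): 23 bp
  [128,147): 19 bp
  [147,161): 14 bp
  [161,164): 3 bp
  [164,185): 21 bp
  [185,199): 14 bp
  [199,208): 9 bp
  [208,217): 9 bp
  [217,228): 11 bp

[3,3,5,5,6,7,9,9,9,11,11,14,14,14,16,19,21,23,29]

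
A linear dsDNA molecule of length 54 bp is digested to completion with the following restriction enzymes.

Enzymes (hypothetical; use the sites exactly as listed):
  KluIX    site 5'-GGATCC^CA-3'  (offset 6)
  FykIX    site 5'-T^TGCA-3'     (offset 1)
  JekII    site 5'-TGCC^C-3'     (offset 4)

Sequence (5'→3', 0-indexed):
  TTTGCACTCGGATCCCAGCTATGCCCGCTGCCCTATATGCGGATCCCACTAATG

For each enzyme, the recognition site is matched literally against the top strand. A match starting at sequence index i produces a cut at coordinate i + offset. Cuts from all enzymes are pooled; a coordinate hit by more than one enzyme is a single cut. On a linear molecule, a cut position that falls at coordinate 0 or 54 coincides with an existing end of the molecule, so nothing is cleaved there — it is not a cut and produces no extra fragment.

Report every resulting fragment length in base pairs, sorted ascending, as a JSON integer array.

Scan for sites:
  KluIX GGATCCCA/6: at [9, 40] ⇒ [15, 46]
  FykIX TTGCA/1: at [1] ⇒ [2]
  JekII TGCCC/4: at [21, 28] ⇒ [25, 32]

All cut coordinates (distinct, sorted): [2, 15, 25, 32, 46]

Fragments:
  [0,2): 2 bp
  [2,15): 13 bp
  [15,25): 10 bp
  [25,32): 7 bp
  [32,46): 14 bp
  [46,54): 8 bp

[2,7,8,10,13,14]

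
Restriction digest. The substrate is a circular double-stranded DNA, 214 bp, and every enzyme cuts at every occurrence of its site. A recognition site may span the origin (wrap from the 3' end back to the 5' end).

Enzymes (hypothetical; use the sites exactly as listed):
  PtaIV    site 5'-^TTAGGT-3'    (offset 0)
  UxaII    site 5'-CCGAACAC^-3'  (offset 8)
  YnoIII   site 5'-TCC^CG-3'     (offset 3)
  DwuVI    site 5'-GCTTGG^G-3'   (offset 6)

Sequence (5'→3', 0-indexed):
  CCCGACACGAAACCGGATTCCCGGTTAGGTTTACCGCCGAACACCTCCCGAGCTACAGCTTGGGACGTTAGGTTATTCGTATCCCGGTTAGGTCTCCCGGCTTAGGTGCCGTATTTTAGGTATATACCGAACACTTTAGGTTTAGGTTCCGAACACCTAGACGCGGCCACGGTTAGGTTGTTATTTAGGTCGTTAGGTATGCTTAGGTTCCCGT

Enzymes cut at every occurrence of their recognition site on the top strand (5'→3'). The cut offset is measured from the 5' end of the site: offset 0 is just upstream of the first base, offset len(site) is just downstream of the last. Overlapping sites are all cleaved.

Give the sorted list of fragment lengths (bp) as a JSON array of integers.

Per-enzyme occurrences:
  PtaIV TTAGGT/0: at [24, 67, 87, 101, 115, 135, 141, 172, 184, 192, 202] ⇒ [24, 67, 87, 101, 115, 135, 141, 172, 184, 192, 202]
  UxaII CCGAACAC/8: at [36, 126, 148] ⇒ [44, 134, 156]
  YnoIII TCCCG/3: at [18, 45, 81, 94, 208, 213] ⇒ [2, 21, 48, 84, 97, 211]
  DwuVI GCTTGGG/6: at [57] ⇒ [63]

All cut coordinates (distinct, sorted): [2, 21, 24, 44, 48, 63, 67, 84, 87, 97, 101, 115, 134, 135, 141, 156, 172, 184, 192, 202, 211]

Fragments:
  2→21: 19 bp
  21→24: 3 bp
  24→44: 20 bp
  44→48: 4 bp
  48→63: 15 bp
  63→67: 4 bp
  67→84: 17 bp
  84→87: 3 bp
  87→97: 10 bp
  97→101: 4 bp
  101→115: 14 bp
  115→134: 19 bp
  134→135: 1 bp
  135→141: 6 bp
  141→156: 15 bp
  156→172: 16 bp
  172→184: 12 bp
  184→192: 8 bp
  192→202: 10 bp
  202→211: 9 bp
  211→2 (wrap): 214-211+2 = 5 bp

[1,3,3,4,4,4,5,6,8,9,10,10,12,14,15,15,16,17,19,19,20]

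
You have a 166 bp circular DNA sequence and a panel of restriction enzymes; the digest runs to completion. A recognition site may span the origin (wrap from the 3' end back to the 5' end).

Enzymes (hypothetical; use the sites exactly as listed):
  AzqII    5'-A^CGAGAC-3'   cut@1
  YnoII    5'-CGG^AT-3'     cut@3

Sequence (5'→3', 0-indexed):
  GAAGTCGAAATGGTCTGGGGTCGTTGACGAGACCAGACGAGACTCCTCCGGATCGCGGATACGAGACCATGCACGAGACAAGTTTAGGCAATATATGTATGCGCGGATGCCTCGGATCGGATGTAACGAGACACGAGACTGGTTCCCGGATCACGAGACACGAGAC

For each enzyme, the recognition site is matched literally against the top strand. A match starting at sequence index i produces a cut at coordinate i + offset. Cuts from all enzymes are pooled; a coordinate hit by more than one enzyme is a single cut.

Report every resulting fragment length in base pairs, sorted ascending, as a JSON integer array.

Per-enzyme occurrences:
  AzqII (ACGAGAC, off=1): starts [26, 36, 60, 72, 125, 132, 152, 159] → cuts [27, 37, 61, 73, 126, 133, 153, 160]
  YnoII (CGGAT, off=3): starts [48, 55, 103, 112, 117, 146] → cuts [51, 58, 106, 115, 120, 149]

Pooled cuts: [27, 37, 51, 58, 61, 73, 106, 115, 120, 126, 133, 149, 153, 160]

Fragments:
  27→37: 10 bp
  37→51: 14 bp
  51→58: 7 bp
  58→61: 3 bp
  61→73: 12 bp
  73→106: 33 bp
  106→115: 9 bp
  115→120: 5 bp
  120→126: 6 bp
  126→133: 7 bp
  133→149: 16 bp
  149→153: 4 bp
  153→160: 7 bp
  160→27 (wrap): 166-160+27 = 33 bp

[3,4,5,6,7,7,7,9,10,12,14,16,33,33]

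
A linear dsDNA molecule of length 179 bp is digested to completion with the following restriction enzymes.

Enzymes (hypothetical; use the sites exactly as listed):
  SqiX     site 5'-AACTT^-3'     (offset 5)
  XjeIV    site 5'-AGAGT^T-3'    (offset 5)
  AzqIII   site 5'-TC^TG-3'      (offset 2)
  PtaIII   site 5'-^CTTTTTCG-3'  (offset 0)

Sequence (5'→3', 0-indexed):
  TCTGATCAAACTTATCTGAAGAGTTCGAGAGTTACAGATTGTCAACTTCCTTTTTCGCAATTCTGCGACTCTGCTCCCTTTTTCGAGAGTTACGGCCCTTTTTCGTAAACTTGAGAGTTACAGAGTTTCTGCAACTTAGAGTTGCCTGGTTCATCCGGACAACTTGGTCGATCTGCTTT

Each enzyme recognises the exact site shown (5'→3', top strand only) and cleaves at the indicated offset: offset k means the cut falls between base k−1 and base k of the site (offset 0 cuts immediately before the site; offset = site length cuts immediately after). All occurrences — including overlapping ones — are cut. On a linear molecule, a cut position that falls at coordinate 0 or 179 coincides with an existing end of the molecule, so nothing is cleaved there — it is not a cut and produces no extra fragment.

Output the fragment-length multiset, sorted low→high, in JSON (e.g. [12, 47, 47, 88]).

Site scan:
  SqiX AACTT/5: at [8, 43, 107, 132, 160] ⇒ [13, 48, 112, 137, 165]
  XjeIV AGAGTT/5: at [19, 27, 85, 113, 121, 137] ⇒ [24, 32, 90, 118, 126, 142]
  AzqIII TCTG/2: at [0, 14, 61, 69, 127, 171] ⇒ [2, 16, 63, 71, 129, 173]
  PtaIII CTTTTTCG/0: at [49, 77, 97] ⇒ [49, 77, 97]

Pooled cuts: [2, 13, 16, 24, 32, 48, 49, 63, 71, 77, 90, 97, 112, 118, 126, 129, 137, 142, 165, 173]

Fragments:
  [0,2): 2 bp
  [2,13): 11 bp
  [13,16): 3 bp
  [16,24): 8 bp
  [24,32): 8 bp
  [32,48): 16 bp
  [48,49): 1 bp
  [49,63): 14 bp
  [63,71): 8 bp
  [71,77): 6 bp
  [77,90): 13 bp
  [90,97): 7 bp
  [97,112): 15 bp
  [112,118): 6 bp
  [118,126): 8 bp
  [126,129): 3 bp
  [129,137): 8 bp
  [137,142): 5 bp
  [142,165): 23 bp
  [165,173): 8 bp
  [173,179): 6 bp

[1,2,3,3,5,6,6,6,7,8,8,8,8,8,8,11,13,14,15,16,23]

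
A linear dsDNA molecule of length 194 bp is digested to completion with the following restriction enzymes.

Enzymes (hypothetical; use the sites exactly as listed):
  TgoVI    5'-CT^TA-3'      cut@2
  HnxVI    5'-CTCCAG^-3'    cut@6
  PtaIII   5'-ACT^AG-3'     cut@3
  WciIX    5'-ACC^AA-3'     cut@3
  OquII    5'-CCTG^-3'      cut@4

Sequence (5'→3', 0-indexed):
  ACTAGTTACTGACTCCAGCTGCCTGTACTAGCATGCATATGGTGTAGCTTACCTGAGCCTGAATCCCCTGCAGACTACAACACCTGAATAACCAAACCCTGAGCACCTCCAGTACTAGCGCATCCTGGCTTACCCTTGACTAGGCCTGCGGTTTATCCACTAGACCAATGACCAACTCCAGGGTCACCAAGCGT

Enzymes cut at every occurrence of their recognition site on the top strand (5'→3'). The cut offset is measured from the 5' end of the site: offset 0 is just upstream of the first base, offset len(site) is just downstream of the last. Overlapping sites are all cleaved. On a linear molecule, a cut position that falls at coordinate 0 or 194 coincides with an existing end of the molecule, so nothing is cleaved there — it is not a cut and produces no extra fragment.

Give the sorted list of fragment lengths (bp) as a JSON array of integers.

[3,3,4,4,5,6,6,6,7,7,7,7,7,8,8,9,11,11,11,13,15,16,20]

Per-enzyme occurrences:
  TgoVI (CTTA, off=2): starts [47, 128] → cuts [49, 130]
  HnxVI (CTCCAG, off=6): starts [12, 106, 175] → cuts [18, 112, 181]
  PtaIII (ACTAG, off=3): starts [0, 26, 113, 138, 158] → cuts [3, 29, 116, 141, 161]
  WciIX (ACCAA, off=3): starts [90, 163, 170, 185] → cuts [93, 166, 173, 188]
  OquII (CCTG, off=4): starts [21, 51, 57, 66, 82, 97, 123, 144] → cuts [25, 55, 61, 70, 86, 101, 127, 148]

All cut coordinates (distinct, sorted): [3, 18, 25, 29, 49, 55, 61, 70, 86, 93, 101, 112, 116, 127, 130, 141, 148, 161, 166, 173, 181, 188]

Fragment lengths:
  [0,3): 3 bp
  [3,18): 15 bp
  [18,25): 7 bp
  [25,29): 4 bp
  [29,49): 20 bp
  [49,55): 6 bp
  [55,61): 6 bp
  [61,70): 9 bp
  [70,86): 16 bp
  [86,93): 7 bp
  [93,101): 8 bp
  [101,112): 11 bp
  [112,116): 4 bp
  [116,127): 11 bp
  [127,130): 3 bp
  [130,141): 11 bp
  [141,148): 7 bp
  [148,161): 13 bp
  [161,166): 5 bp
  [166,173): 7 bp
  [173,181): 8 bp
  [181,188): 7 bp
  [188,194): 6 bp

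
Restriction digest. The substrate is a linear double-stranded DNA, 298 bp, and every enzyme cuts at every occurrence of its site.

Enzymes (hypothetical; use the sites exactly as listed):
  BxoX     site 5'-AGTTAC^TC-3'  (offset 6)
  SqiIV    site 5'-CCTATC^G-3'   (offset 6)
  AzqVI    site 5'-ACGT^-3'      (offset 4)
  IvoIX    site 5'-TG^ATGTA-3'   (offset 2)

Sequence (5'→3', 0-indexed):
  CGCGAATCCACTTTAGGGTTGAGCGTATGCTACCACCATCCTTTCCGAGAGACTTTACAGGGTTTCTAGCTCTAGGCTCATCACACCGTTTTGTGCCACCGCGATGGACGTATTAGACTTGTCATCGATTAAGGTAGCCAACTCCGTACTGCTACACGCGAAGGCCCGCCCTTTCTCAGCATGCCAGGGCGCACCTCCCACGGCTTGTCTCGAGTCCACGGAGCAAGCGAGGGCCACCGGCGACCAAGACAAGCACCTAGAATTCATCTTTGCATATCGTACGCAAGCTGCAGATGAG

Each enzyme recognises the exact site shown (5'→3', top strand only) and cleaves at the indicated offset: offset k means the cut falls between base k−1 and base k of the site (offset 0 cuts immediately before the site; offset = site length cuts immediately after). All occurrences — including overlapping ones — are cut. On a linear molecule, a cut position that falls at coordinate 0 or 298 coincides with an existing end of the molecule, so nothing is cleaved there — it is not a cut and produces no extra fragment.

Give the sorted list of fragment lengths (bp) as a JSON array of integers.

[111,187]

Site scan:
  BxoX (AGTTACTC, off=6): no sites
  SqiIV (CCTATCG, off=6): no sites
  AzqVI (ACGT, off=4): starts [107] → cuts [111]
  IvoIX (TGATGTA, off=2): no sites

Pooled cuts: [111]

Fragment lengths:
  [0,111): 111 bp
  [111,298): 187 bp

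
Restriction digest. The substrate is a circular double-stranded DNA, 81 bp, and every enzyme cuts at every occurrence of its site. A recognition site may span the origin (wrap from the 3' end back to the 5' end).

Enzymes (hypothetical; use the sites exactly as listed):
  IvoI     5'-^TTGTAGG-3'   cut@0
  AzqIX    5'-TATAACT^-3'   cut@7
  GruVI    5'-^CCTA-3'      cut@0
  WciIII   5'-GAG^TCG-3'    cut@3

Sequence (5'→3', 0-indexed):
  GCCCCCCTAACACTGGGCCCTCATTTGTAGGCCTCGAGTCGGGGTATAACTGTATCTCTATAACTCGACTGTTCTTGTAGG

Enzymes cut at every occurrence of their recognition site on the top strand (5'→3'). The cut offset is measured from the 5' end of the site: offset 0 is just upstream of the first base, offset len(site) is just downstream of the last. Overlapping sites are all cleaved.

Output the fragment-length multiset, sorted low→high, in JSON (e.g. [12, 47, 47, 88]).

[9,12,13,14,14,19]

Scan for sites:
  IvoI TTGTAGG/0: at [24, 74] ⇒ [24, 74]
  AzqIX TATAACT/7: at [44, 58] ⇒ [51, 65]
  GruVI CCTA/0: at [5] ⇒ [5]
  WciIII GAGTCG/3: at [35] ⇒ [38]

Pooled cuts: [5, 24, 38, 51, 65, 74]

Fragments:
  5→24: 19 bp
  24→38: 14 bp
  38→51: 13 bp
  51→65: 14 bp
  65→74: 9 bp
  74→5 (wrap): 81-74+5 = 12 bp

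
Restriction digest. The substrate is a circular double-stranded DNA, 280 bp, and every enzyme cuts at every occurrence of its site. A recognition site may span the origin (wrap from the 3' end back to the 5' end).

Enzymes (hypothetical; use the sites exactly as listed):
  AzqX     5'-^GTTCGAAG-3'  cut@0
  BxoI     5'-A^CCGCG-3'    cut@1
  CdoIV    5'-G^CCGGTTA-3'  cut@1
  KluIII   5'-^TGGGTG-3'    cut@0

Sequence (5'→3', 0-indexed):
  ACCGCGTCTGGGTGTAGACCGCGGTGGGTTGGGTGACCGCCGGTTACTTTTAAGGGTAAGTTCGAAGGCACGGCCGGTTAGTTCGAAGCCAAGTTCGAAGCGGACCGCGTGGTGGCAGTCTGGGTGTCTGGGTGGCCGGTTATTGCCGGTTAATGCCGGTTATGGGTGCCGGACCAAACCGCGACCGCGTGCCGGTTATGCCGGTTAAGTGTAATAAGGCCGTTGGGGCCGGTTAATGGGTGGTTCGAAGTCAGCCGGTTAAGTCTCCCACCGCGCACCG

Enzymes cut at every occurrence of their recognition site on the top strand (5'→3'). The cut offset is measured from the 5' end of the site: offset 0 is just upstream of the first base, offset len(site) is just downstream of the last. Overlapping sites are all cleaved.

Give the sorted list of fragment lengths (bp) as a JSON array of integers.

Per-enzyme occurrences:
  AzqX GTTCGAAG/0: at [59, 80, 92, 242] ⇒ [59, 80, 92, 242]
  BxoI ACCGCG/1: at [0, 17, 103, 177, 183, 269] ⇒ [1, 18, 104, 178, 184, 270]
  CdoIV GCCGGTTA/1: at [38, 72, 134, 144, 154, 190, 199, 227, 253] ⇒ [39, 73, 135, 145, 155, 191, 200, 228, 254]
  KluIII TGGGTG/0: at [8, 29, 120, 128, 162, 236] ⇒ [8, 29, 120, 128, 162, 236]

All cut coordinates (distinct, sorted): [1, 8, 18, 29, 39, 59, 73, 80, 92, 104, 120, 128, 135, 145, 155, 162, 178, 184, 191, 200, 228, 236, 242, 254, 270]

Fragment lengths:
  1→8: 7 bp
  8→18: 10 bp
  18→29: 11 bp
  29→39: 10 bp
  39→59: 20 bp
  59→73: 14 bp
  73→80: 7 bp
  80→92: 12 bp
  92→104: 12 bp
  104→120: 16 bp
  120→128: 8 bp
  128→135: 7 bp
  135→145: 10 bp
  145→155: 10 bp
  155→162: 7 bp
  162→178: 16 bp
  178→184: 6 bp
  184→191: 7 bp
  191→200: 9 bp
  200→228: 28 bp
  228→236: 8 bp
  236→242: 6 bp
  242→254: 12 bp
  254→270: 16 bp
  270→1 (wrap): 280-270+1 = 11 bp

[6,6,7,7,7,7,7,8,8,9,10,10,10,10,11,11,12,12,12,14,16,16,16,20,28]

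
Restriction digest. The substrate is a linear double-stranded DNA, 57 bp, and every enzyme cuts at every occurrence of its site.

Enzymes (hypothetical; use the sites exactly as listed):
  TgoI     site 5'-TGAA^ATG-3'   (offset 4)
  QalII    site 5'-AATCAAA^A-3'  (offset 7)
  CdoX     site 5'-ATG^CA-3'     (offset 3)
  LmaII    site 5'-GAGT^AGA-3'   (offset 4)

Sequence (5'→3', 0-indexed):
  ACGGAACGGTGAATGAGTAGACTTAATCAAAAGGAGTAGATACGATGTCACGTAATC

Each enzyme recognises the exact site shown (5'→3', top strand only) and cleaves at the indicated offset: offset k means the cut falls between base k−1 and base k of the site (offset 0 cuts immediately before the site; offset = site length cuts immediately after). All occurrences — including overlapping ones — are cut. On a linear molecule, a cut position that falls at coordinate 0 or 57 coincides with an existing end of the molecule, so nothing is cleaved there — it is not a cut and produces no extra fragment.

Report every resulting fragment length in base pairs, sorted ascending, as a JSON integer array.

[6,13,18,20]

Site scan:
  TgoI (TGAAATG, off=4): no sites
  QalII AATCAAAA/7: at [24] ⇒ [31]
  CdoX (ATGCA, off=3): no sites
  LmaII GAGTAGA/4: at [14, 33] ⇒ [18, 37]

All cut coordinates (distinct, sorted): [18, 31, 37]

Fragment lengths:
  [0,18): 18 bp
  [18,31): 13 bp
  [31,37): 6 bp
  [37,57): 20 bp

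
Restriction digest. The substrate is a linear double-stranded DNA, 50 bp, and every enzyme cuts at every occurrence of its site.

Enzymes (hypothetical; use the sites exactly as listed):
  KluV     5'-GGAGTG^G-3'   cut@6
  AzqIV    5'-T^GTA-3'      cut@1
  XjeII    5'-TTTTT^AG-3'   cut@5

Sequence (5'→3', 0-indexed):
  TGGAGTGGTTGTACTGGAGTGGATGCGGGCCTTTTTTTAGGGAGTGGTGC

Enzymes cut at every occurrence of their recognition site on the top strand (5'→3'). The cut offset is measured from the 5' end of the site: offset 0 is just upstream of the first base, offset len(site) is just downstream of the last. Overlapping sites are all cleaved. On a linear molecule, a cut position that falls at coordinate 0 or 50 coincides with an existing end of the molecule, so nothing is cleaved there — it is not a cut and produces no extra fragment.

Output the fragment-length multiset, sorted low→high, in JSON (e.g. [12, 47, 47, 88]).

[3,4,7,8,11,17]

Per-enzyme occurrences:
  KluV GGAGTGG/6: at [1, 15, 40] ⇒ [7, 21, 46]
  AzqIV TGTA/1: at [9] ⇒ [10]
  XjeII TTTTTAG/5: at [33] ⇒ [38]

All cut coordinates (distinct, sorted): [7, 10, 21, 38, 46]

Fragments:
  [0,7): 7 bp
  [7,10): 3 bp
  [10,21): 11 bp
  [21,38): 17 bp
  [38,46): 8 bp
  [46,50): 4 bp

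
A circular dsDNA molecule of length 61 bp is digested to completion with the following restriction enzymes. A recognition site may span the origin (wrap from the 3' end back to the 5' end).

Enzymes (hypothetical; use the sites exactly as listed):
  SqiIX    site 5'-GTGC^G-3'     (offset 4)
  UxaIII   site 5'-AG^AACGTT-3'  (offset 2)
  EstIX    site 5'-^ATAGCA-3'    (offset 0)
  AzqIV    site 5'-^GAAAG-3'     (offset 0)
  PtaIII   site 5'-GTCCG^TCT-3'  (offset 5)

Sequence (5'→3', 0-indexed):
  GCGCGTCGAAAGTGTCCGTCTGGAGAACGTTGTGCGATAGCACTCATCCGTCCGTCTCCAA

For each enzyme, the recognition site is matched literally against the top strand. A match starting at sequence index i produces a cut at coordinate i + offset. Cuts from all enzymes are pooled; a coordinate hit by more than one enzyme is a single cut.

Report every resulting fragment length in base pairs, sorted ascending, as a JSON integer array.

[1,7,10,11,14,18]

Per-enzyme occurrences:
  SqiIX GTGCG/4: at [31] ⇒ [35]
  UxaIII AGAACGTT/2: at [23] ⇒ [25]
  EstIX ATAGCA/0: at [36] ⇒ [36]
  AzqIV GAAAG/0: at [7] ⇒ [7]
  PtaIII GTCCGTCT/5: at [13, 49] ⇒ [18, 54]

All cut coordinates (distinct, sorted): [7, 18, 25, 35, 36, 54]

Fragment lengths:
  7→18: 11 bp
  18→25: 7 bp
  25→35: 10 bp
  35→36: 1 bp
  36→54: 18 bp
  54→7 (wrap): 61-54+7 = 14 bp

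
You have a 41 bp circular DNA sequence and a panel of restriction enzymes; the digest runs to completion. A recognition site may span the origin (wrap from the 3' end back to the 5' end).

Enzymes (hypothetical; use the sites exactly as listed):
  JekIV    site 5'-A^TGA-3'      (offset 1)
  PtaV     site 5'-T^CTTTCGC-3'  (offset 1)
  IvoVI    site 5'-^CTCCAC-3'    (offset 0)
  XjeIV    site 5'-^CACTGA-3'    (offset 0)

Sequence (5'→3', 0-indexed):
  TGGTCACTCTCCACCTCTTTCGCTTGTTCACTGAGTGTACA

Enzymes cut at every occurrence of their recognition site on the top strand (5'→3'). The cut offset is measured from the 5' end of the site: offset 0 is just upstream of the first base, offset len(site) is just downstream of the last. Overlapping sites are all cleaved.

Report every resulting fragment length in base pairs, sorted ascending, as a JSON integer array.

[8,12,21]

Site scan:
  JekIV (ATGA, off=1): no sites
  PtaV (TCTTTCGC, off=1): starts [15] → cuts [16]
  IvoVI (CTCCAC, off=0): starts [8] → cuts [8]
  XjeIV (CACTGA, off=0): starts [28] → cuts [28]

Pooled cuts: [8, 16, 28]

Fragments:
  8→16: 8 bp
  16→28: 12 bp
  28→8 (wrap): 41-28+8 = 21 bp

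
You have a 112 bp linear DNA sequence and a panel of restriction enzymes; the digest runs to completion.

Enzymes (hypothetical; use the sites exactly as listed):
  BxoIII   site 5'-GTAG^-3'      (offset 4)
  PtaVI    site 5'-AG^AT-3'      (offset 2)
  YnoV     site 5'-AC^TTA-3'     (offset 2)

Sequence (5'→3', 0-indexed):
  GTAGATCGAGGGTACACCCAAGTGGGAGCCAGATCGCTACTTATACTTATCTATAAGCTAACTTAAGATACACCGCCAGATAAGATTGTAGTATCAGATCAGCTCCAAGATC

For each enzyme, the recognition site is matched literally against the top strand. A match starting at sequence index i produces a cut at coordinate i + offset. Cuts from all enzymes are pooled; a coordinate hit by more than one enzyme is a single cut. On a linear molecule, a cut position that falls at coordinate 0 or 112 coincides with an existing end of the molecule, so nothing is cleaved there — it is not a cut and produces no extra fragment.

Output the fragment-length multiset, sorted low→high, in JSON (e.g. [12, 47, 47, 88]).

[3,4,5,5,6,6,7,8,12,12,16,28]

Per-enzyme occurrences:
  BxoIII (GTAG, off=4): starts [0, 87] → cuts [4, 91]
  PtaVI (AGAT, off=2): starts [2, 30, 65, 77, 82, 95, 107] → cuts [4, 32, 67, 79, 84, 97, 109]
  YnoV (ACTTA, off=2): starts [38, 44, 60] → cuts [40, 46, 62]

All cut coordinates (distinct, sorted): [4, 32, 40, 46, 62, 67, 79, 84, 91, 97, 109]

Fragments:
  [0,4): 4 bp
  [4,32): 28 bp
  [32,40): 8 bp
  [40,46): 6 bp
  [46,62): 16 bp
  [62,67): 5 bp
  [67,79): 12 bp
  [79,84): 5 bp
  [84,91): 7 bp
  [91,97): 6 bp
  [97,109): 12 bp
  [109,112): 3 bp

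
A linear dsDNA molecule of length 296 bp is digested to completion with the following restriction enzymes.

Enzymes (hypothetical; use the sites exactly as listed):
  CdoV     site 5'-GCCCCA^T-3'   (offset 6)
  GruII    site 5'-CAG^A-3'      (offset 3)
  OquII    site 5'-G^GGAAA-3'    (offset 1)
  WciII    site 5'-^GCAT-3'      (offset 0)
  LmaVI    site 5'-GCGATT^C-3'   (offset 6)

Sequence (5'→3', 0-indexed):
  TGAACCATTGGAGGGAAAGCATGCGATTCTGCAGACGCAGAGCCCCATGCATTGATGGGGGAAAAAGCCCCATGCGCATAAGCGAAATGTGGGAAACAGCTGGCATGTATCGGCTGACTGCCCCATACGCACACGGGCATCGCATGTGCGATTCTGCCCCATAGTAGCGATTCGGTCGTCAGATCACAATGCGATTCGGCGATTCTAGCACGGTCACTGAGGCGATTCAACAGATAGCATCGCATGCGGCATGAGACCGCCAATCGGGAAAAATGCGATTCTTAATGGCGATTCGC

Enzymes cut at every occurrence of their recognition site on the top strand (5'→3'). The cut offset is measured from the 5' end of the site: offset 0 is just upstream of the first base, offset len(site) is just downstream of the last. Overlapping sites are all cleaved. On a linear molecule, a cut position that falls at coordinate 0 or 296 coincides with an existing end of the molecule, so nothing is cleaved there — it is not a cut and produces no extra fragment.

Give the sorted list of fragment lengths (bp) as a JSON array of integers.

Site scan:
  CdoV GCCCCAT/6: at [41, 66, 119, 155] ⇒ [47, 72, 125, 161]
  GruII CAGA/3: at [31, 37, 179, 230] ⇒ [34, 40, 182, 233]
  OquII GGGAAA/1: at [12, 58, 90, 265] ⇒ [13, 59, 91, 266]
  WciII GCAT/0: at [18, 48, 75, 102, 136, 141, 236, 241, 248] ⇒ [18, 48, 75, 102, 136, 141, 236, 241, 248]
  LmaVI GCGATTC/6: at [22, 147, 166, 190, 198, 221, 274, 287] ⇒ [28, 153, 172, 196, 204, 227, 280, 293]

Pooled cuts: [13, 18, 28, 34, 40, 47, 48, 59, 72, 75, 91, 102, 125, 136, 141, 153, 161, 172, 182, 196, 204, 227, 233, 236, 241, 248, 266, 280, 293]

Fragments:
  [0,13): 13 bp
  [13,18): 5 bp
  [18,28): 10 bp
  [28,34): 6 bp
  [34,40): 6 bp
  [40,47): 7 bp
  [47,48): 1 bp
  [48,59): 11 bp
  [59,72): 13 bp
  [72,75): 3 bp
  [75,91): 16 bp
  [91,102): 11 bp
  [102,125): 23 bp
  [125,136): 11 bp
  [136,141): 5 bp
  [141,153): 12 bp
  [153,161): 8 bp
  [161,172): 11 bp
  [172,182): 10 bp
  [182,196): 14 bp
  [196,204): 8 bp
  [204,227): 23 bp
  [227,233): 6 bp
  [233,236): 3 bp
  [236,241): 5 bp
  [241,248): 7 bp
  [248,266): 18 bp
  [266,280): 14 bp
  [280,293): 13 bp
  [293,296): 3 bp

[1,3,3,3,5,5,5,6,6,6,7,7,8,8,10,10,11,11,11,11,12,13,13,13,14,14,16,18,23,23]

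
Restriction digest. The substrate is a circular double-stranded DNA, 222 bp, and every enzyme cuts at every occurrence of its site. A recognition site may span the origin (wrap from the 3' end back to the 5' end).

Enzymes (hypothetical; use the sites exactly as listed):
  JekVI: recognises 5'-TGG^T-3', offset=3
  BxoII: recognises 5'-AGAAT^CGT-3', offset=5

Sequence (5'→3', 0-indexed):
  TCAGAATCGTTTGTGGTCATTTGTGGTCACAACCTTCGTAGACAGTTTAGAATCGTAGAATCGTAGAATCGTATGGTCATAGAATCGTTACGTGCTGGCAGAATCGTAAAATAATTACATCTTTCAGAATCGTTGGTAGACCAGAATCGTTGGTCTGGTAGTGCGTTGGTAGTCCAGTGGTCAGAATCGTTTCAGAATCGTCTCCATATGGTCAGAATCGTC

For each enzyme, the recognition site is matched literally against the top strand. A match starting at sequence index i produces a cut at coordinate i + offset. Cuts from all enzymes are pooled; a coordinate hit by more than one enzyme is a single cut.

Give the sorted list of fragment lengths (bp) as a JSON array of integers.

[5,6,6,7,7,7,8,8,9,9,10,11,11,11,11,11,13,19,26,27]

Site scan:
  JekVI (TGGT, off=3): starts [13, 23, 73, 133, 150, 155, 166, 177, 208] → cuts [16, 26, 76, 136, 153, 158, 169, 180, 211]
  BxoII (AGAATCGT, off=5): starts [2, 48, 56, 64, 80, 99, 125, 142, 182, 193, 213] → cuts [7, 53, 61, 69, 85, 104, 130, 147, 187, 198, 218]

Pooled cuts: [7, 16, 26, 53, 61, 69, 76, 85, 104, 130, 136, 147, 153, 158, 169, 180, 187, 198, 211, 218]

Fragments:
  7→16: 9 bp
  16→26: 10 bp
  26→53: 27 bp
  53→61: 8 bp
  61→69: 8 bp
  69→76: 7 bp
  76→85: 9 bp
  85→104: 19 bp
  104→130: 26 bp
  130→136: 6 bp
  136→147: 11 bp
  147→153: 6 bp
  153→158: 5 bp
  158→169: 11 bp
  169→180: 11 bp
  180→187: 7 bp
  187→198: 11 bp
  198→211: 13 bp
  211→218: 7 bp
  218→7 (wrap): 222-218+7 = 11 bp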